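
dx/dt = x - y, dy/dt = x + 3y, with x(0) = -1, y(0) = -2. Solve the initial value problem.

Coefficient matrix A = [[1, -1], [1, 3]].
Characteristic polynomial det(A - λI) = λ^2 - 4λ + 4 = 0.
Single eigenvalue λ = 2 with algebraic multiplicity 2.
Eigenvector v = (1,-1); generalized eigenvector w with (A-λI)w=v is (-3,2).
General solution: e^(2t)[K_1·v + K_2·(t·v + w)].
Applying x(0)=-1, y(0)=-2 gives K_1=8, K_2=3.

x(t) = 3te^(2t) - e^(2t), y(t) = -3te^(2t) - 2e^(2t)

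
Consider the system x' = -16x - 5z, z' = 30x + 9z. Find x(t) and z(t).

x(t) = -c_1e^(-6t) - c_2e^(-t), z(t) = 2c_1e^(-6t) + 3c_2e^(-t)

Coefficient matrix A = [[-16, -5], [30, 9]].
Characteristic polynomial det(A - λI) = λ^2 + 7λ + 6 = 0.
Eigenvalues λ = -6, -1.
For λ=-6: (A-λI) row 1 is [-10, -5], so an eigenvector is (-1, 2).
For λ=-1: (A-λI) row 1 is [-15, -5], so an eigenvector is (-1, 3).
General solution: c_1e^(-6t)(-1,2) + c_2e^(-t)(-1,3).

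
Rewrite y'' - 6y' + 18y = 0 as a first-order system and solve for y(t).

y(t) = c_1e^(3t)cos(3t) + c_2e^(3t)sin(3t)

Let x_1 = y, x_2 = y'. Then x_1' = x_2 and x_2' = -18x_1 + 6x_2.
A = [[0,1],[-18,6]]; det(A-λI) = λ^2 - 6λ + 18.
Eigenvalues λ = 3 ± 3i.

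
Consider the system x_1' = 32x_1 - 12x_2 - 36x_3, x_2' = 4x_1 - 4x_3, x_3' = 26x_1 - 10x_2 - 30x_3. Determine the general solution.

Coefficient matrix A = [[32, -12, -36], [4, 0, -4], [26, -10, -30]].
det(A - λI) = 0 gives eigenvalues λ = -4, 4, 2.
For λ=-4: eigenvector (1,0,1).
For λ=4: eigenvector (3,1,2).
For λ=2: eigenvector (2,2,1).
General solution: c_1e^(-4t)(1,0,1) + c_2e^(4t)(3,1,2) + c_3e^(2t)(2,2,1).

x_1(t) = c_1e^(-4t) + 3c_2e^(4t) + 2c_3e^(2t), x_2(t) = c_2e^(4t) + 2c_3e^(2t), x_3(t) = c_1e^(-4t) + 2c_2e^(4t) + c_3e^(2t)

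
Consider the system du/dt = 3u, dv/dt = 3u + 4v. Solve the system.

Coefficient matrix A = [[3, 0], [3, 4]].
Characteristic polynomial det(A - λI) = λ^2 - 7λ + 12 = 0.
Eigenvalues λ = 3, 4.
For λ=3: (A-λI) row 2 is [3, 1], so an eigenvector is (1, -3).
For λ=4: (A-λI) row 1 is [-1, 0], so an eigenvector is (0, 1).
General solution: c_1e^(3t)(1,-3) + c_2e^(4t)(0,1).

u(t) = c_1e^(3t), v(t) = -3c_1e^(3t) + c_2e^(4t)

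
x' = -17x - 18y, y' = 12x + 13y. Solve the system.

Coefficient matrix A = [[-17, -18], [12, 13]].
Characteristic polynomial det(A - λI) = λ^2 + 4λ - 5 = 0.
Eigenvalues λ = 1, -5.
For λ=1: (A-λI) row 1 is [-18, -18], so an eigenvector is (-1, 1).
For λ=-5: (A-λI) row 1 is [-12, -18], so an eigenvector is (-3, 2).
General solution: c_1e^(t)(-1,1) + c_2e^(-5t)(-3,2).

x(t) = -c_1e^(t) - 3c_2e^(-5t), y(t) = c_1e^(t) + 2c_2e^(-5t)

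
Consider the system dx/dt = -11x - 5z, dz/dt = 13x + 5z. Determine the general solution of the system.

Coefficient matrix A = [[-11, -5], [13, 5]].
Characteristic polynomial det(A - λI) = λ^2 + 6λ + 10 = 0.
Eigenvalues λ = -3 ± i (complex conjugate pair).
For λ=-3+i: an eigenvector is (2,-3) - i(-1,2) = (2 + i, -3 - 2i).
A real fundamental pair from Re and Im of e^((-3+i)t)v: X_1 = e^(-3t)(cos(t)·(2,-3) + sin(t)·(-1,2)), X_2 = e^(-3t)(sin(t)·(2,-3) - cos(t)·(-1,2)).
General solution: C_1X_1 + C_2X_2.

x(t) = -C_1e^(-3t)sin(t) + 2C_1e^(-3t)cos(t) + 2C_2e^(-3t)sin(t) + C_2e^(-3t)cos(t), z(t) = 2C_1e^(-3t)sin(t) - 3C_1e^(-3t)cos(t) - 3C_2e^(-3t)sin(t) - 2C_2e^(-3t)cos(t)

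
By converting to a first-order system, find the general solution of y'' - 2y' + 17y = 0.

y(t) = c_1e^(t)cos(4t) + c_2e^(t)sin(4t)

Let x_1 = y, x_2 = y'. Then x_1' = x_2 and x_2' = -17x_1 + 2x_2.
A = [[0,1],[-17,2]]; det(A-λI) = λ^2 - 2λ + 17.
Eigenvalues λ = 1 ± 4i.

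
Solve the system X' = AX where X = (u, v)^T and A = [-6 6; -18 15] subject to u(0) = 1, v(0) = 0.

Coefficient matrix A = [[-6, 6], [-18, 15]].
Characteristic polynomial det(A - λI) = λ^2 - 9λ + 18 = 0.
Eigenvalues λ = 3, 6.
For λ=3: (A-λI) row 1 is [-9, 6], so an eigenvector is (-2, -3).
For λ=6: (A-λI) row 1 is [-12, 6], so an eigenvector is (1, 2).
General solution: C_1e^(3t)(-2,-3) + C_2e^(6t)(1,2).
Applying u(0)=1, v(0)=0 gives C_1=-2, C_2=-3.

u(t) = -3e^(6t) + 4e^(3t), v(t) = -6e^(6t) + 6e^(3t)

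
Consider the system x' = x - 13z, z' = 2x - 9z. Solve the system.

Coefficient matrix A = [[1, -13], [2, -9]].
Characteristic polynomial det(A - λI) = λ^2 + 8λ + 17 = 0.
Eigenvalues λ = -4 ± i (complex conjugate pair).
For λ=-4+i: an eigenvector is (-2,-1) - i(3,1) = (-2 - 3i, -1 - i).
A real fundamental pair from Re and Im of e^((-4+i)t)v: X_1 = e^(-4t)(cos(t)·(-2,-1) + sin(t)·(3,1)), X_2 = e^(-4t)(sin(t)·(-2,-1) - cos(t)·(3,1)).
General solution: c_1X_1 + c_2X_2.

x(t) = 3c_1e^(-4t)sin(t) - 2c_1e^(-4t)cos(t) - 2c_2e^(-4t)sin(t) - 3c_2e^(-4t)cos(t), z(t) = c_1e^(-4t)sin(t) - c_1e^(-4t)cos(t) - c_2e^(-4t)sin(t) - c_2e^(-4t)cos(t)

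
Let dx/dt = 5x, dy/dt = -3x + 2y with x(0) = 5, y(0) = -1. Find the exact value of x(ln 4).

5120

A = [[5,0],[-3,2]]; eigenvalues λ = 5, 2.
Eigenvectors: (-1,1) for λ=5, (0,-1) for λ=2.
From the initial condition, c_1 = -5, c_2 = -4.
x(ln 4) = (-5)(4^5)(-1) + (-4)(4^2)(0) = 5120.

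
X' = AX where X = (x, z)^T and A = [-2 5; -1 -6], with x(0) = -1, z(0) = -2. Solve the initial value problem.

Coefficient matrix A = [[-2, 5], [-1, -6]].
Characteristic polynomial det(A - λI) = λ^2 + 8λ + 17 = 0.
Eigenvalues λ = -4 ± i (complex conjugate pair).
For λ=-4+i: an eigenvector is (-1,0) - i(-2,1) = (-1 + 2i, 0 - i).
A real fundamental pair from Re and Im of e^((-4+i)t)v: X_1 = e^(-4t)(cos(t)·(-1,0) + sin(t)·(-2,1)), X_2 = e^(-4t)(sin(t)·(-1,0) - cos(t)·(-2,1)).
General solution: c_1X_1 + c_2X_2.
Applying x(0)=-1, z(0)=-2 gives c_1=5, c_2=2.

x(t) = -12e^(-4t)sin(t) - e^(-4t)cos(t), z(t) = 5e^(-4t)sin(t) - 2e^(-4t)cos(t)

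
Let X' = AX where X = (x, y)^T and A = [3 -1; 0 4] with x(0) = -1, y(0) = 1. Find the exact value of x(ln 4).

-256

A = [[3,-1],[0,4]]; eigenvalues λ = 4, 3.
Eigenvectors: (-1,1) for λ=4, (1,0) for λ=3.
From the initial condition, c_1 = 1, c_2 = 0.
x(ln 4) = (1)(4^4)(-1) + (0)(4^3)(1) = -256.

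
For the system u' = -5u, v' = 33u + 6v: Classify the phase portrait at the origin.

A = [[-5,0],[33,6]]; det(A-λI) = λ^2 - λ - 30.
λ = 6, -5: opposite signs.

saddle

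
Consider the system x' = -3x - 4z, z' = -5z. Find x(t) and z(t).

x(t) = -2c_1e^(-5t) + c_2e^(-3t), z(t) = -c_1e^(-5t)

Coefficient matrix A = [[-3, -4], [0, -5]].
Characteristic polynomial det(A - λI) = λ^2 + 8λ + 15 = 0.
Eigenvalues λ = -5, -3.
For λ=-5: (A-λI) row 1 is [2, -4], so an eigenvector is (-2, -1).
For λ=-3: (A-λI) row 1 is [0, -4], so an eigenvector is (1, 0).
General solution: c_1e^(-5t)(-2,-1) + c_2e^(-3t)(1,0).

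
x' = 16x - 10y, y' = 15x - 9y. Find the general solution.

Coefficient matrix A = [[16, -10], [15, -9]].
Characteristic polynomial det(A - λI) = λ^2 - 7λ + 6 = 0.
Eigenvalues λ = 6, 1.
For λ=6: (A-λI) row 1 is [10, -10], so an eigenvector is (1, 1).
For λ=1: (A-λI) row 1 is [15, -10], so an eigenvector is (-2, -3).
General solution: K_1e^(6t)(1,1) + K_2e^(t)(-2,-3).

x(t) = K_1e^(6t) - 2K_2e^(t), y(t) = K_1e^(6t) - 3K_2e^(t)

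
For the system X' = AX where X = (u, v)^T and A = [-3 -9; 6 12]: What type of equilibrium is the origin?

A = [[-3,-9],[6,12]]; det(A-λI) = λ^2 - 9λ + 18.
λ = 3, 6: both positive.

unstable node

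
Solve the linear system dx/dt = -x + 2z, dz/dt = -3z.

Coefficient matrix A = [[-1, 2], [0, -3]].
Characteristic polynomial det(A - λI) = λ^2 + 4λ + 3 = 0.
Eigenvalues λ = -3, -1.
For λ=-3: (A-λI) row 1 is [2, 2], so an eigenvector is (-1, 1).
For λ=-1: (A-λI) row 1 is [0, 2], so an eigenvector is (-1, 0).
General solution: c_1e^(-3t)(-1,1) + c_2e^(-t)(-1,0).

x(t) = -c_1e^(-3t) - c_2e^(-t), z(t) = c_1e^(-3t)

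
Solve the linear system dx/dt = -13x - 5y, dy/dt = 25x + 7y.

Coefficient matrix A = [[-13, -5], [25, 7]].
Characteristic polynomial det(A - λI) = λ^2 + 6λ + 34 = 0.
Eigenvalues λ = -3 ± 5i (complex conjugate pair).
For λ=-3+5i: an eigenvector is (1,-2) - i(0,1) = (1, -2 - i).
A real fundamental pair from Re and Im of e^((-3+5i)t)v: X_1 = e^(-3t)(cos(5t)·(1,-2) + sin(5t)·(0,1)), X_2 = e^(-3t)(sin(5t)·(1,-2) - cos(5t)·(0,1)).
General solution: K_1X_1 + K_2X_2.

x(t) = K_1e^(-3t)cos(5t) + K_2e^(-3t)sin(5t), y(t) = K_1e^(-3t)sin(5t) - 2K_1e^(-3t)cos(5t) - 2K_2e^(-3t)sin(5t) - K_2e^(-3t)cos(5t)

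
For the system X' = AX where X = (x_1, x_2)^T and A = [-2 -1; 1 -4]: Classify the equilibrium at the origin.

A = [[-2,-1],[1,-4]]; det(A-λI) = λ^2 + 6λ + 9.
repeated λ = -3 with a single eigenvector.

stable improper node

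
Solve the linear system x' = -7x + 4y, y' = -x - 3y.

Coefficient matrix A = [[-7, 4], [-1, -3]].
Characteristic polynomial det(A - λI) = λ^2 + 10λ + 25 = 0.
Single eigenvalue λ = -5 with algebraic multiplicity 2.
Eigenvector v = (2,1); generalized eigenvector w with (A-λI)w=v is (3,2).
General solution: e^(-5t)[C_1·v + C_2·(t·v + w)].

x(t) = 2C_1e^(-5t) + 2C_2te^(-5t) + 3C_2e^(-5t), y(t) = C_1e^(-5t) + C_2te^(-5t) + 2C_2e^(-5t)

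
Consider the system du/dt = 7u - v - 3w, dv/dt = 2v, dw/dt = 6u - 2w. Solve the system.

Coefficient matrix A = [[7, -1, -3], [0, 2, 0], [6, 0, -2]].
det(A - λI) = 0 gives eigenvalues λ = 4, 2, 1.
For λ=4: eigenvector (-1,0,-1).
For λ=2: eigenvector (2,1,3).
For λ=1: eigenvector (1,0,2).
General solution: K_1e^(4t)(-1,0,-1) + K_2e^(2t)(2,1,3) + K_3e^(t)(1,0,2).

u(t) = -K_1e^(4t) + 2K_2e^(2t) + K_3e^(t), v(t) = K_2e^(2t), w(t) = -K_1e^(4t) + 3K_2e^(2t) + 2K_3e^(t)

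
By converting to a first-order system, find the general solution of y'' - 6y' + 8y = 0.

Let x_1 = y, x_2 = y'. Then x_1' = x_2 and x_2' = -8x_1 + 6x_2.
A = [[0,1],[-8,6]]; det(A-λI) = λ^2 - 6λ + 8.
Eigenvalues λ = 2, 4 with eigenvectors (1,2), (1,4).

y(t) = C_1e^(2t) + C_2e^(4t)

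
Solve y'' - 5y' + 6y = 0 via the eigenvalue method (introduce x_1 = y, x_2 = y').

Let x_1 = y, x_2 = y'. Then x_1' = x_2 and x_2' = -6x_1 + 5x_2.
A = [[0,1],[-6,5]]; det(A-λI) = λ^2 - 5λ + 6.
Eigenvalues λ = 2, 3 with eigenvectors (1,2), (1,3).

y(t) = K_1e^(2t) + K_2e^(3t)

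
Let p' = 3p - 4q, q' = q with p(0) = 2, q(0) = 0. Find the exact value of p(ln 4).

128

A = [[3,-4],[0,1]]; eigenvalues λ = 1, 3.
Eigenvectors: (-2,-1) for λ=1, (-1,0) for λ=3.
From the initial condition, c_1 = 0, c_2 = -2.
p(ln 4) = (0)(4^1)(-2) + (-2)(4^3)(-1) = 128.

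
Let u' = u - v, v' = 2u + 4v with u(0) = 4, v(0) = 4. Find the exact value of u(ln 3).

-108

A = [[1,-1],[2,4]]; eigenvalues λ = 2, 3.
Eigenvectors: (1,-1) for λ=2, (1,-2) for λ=3.
From the initial condition, c_1 = 12, c_2 = -8.
u(ln 3) = (12)(3^2)(1) + (-8)(3^3)(1) = -108.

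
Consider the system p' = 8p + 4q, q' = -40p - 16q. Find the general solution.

Coefficient matrix A = [[8, 4], [-40, -16]].
Characteristic polynomial det(A - λI) = λ^2 + 8λ + 32 = 0.
Eigenvalues λ = -4 ± 4i (complex conjugate pair).
For λ=-4+4i: an eigenvector is (0,-1) - i(-1,3) = (0 + i, -1 - 3i).
A real fundamental pair from Re and Im of e^((-4+4i)t)v: X_1 = e^(-4t)(cos(4t)·(0,-1) + sin(4t)·(-1,3)), X_2 = e^(-4t)(sin(4t)·(0,-1) - cos(4t)·(-1,3)).
General solution: c_1X_1 + c_2X_2.

p(t) = -c_1e^(-4t)sin(4t) + c_2e^(-4t)cos(4t), q(t) = 3c_1e^(-4t)sin(4t) - c_1e^(-4t)cos(4t) - c_2e^(-4t)sin(4t) - 3c_2e^(-4t)cos(4t)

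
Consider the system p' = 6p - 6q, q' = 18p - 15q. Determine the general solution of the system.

Coefficient matrix A = [[6, -6], [18, -15]].
Characteristic polynomial det(A - λI) = λ^2 + 9λ + 18 = 0.
Eigenvalues λ = -3, -6.
For λ=-3: (A-λI) row 1 is [9, -6], so an eigenvector is (-2, -3).
For λ=-6: (A-λI) row 1 is [12, -6], so an eigenvector is (1, 2).
General solution: C_1e^(-3t)(-2,-3) + C_2e^(-6t)(1,2).

p(t) = -2C_1e^(-3t) + C_2e^(-6t), q(t) = -3C_1e^(-3t) + 2C_2e^(-6t)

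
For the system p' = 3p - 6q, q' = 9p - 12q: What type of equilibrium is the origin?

stable node

A = [[3,-6],[9,-12]]; det(A-λI) = λ^2 + 9λ + 18.
λ = -3, -6: both negative.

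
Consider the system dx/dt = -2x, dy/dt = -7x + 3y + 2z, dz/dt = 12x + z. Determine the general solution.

Coefficient matrix A = [[-2, 0, 0], [-7, 3, 2], [12, 0, 1]].
det(A - λI) = 0 gives eigenvalues λ = -2, 3, 1.
For λ=-2: eigenvector (1,3,-4).
For λ=3: eigenvector (0,1,0).
For λ=1: eigenvector (0,-1,1).
General solution: C_1e^(-2t)(1,3,-4) + C_2e^(3t)(0,1,0) + C_3e^(t)(0,-1,1).

x(t) = C_1e^(-2t), y(t) = 3C_1e^(-2t) + C_2e^(3t) - C_3e^(t), z(t) = -4C_1e^(-2t) + C_3e^(t)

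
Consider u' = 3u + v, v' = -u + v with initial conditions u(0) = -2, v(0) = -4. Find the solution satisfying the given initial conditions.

u(t) = -6te^(2t) - 2e^(2t), v(t) = 6te^(2t) - 4e^(2t)

Coefficient matrix A = [[3, 1], [-1, 1]].
Characteristic polynomial det(A - λI) = λ^2 - 4λ + 4 = 0.
Single eigenvalue λ = 2 with algebraic multiplicity 2.
Eigenvector v = (1,-1); generalized eigenvector w with (A-λI)w=v is (1,0).
General solution: e^(2t)[C_1·v + C_2·(t·v + w)].
Applying u(0)=-2, v(0)=-4 gives C_1=4, C_2=-6.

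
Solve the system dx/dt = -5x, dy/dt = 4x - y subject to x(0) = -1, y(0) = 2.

Coefficient matrix A = [[-5, 0], [4, -1]].
Characteristic polynomial det(A - λI) = λ^2 + 6λ + 5 = 0.
Eigenvalues λ = -1, -5.
For λ=-1: (A-λI) row 1 is [-4, 0], so an eigenvector is (0, 1).
For λ=-5: (A-λI) row 2 is [4, 4], so an eigenvector is (-1, 1).
General solution: C_1e^(-t)(0,1) + C_2e^(-5t)(-1,1).
Applying x(0)=-1, y(0)=2 gives C_1=1, C_2=1.

x(t) = -e^(-5t), y(t) = e^(-t) + e^(-5t)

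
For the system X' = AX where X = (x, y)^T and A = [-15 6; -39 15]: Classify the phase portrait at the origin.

center

A = [[-15,6],[-39,15]]; det(A-λI) = λ^2 + 9.
λ = 0 ± 3i: zero real part.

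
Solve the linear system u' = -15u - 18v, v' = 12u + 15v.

u(t) = K_1e^(3t) - 3K_2e^(-3t), v(t) = -K_1e^(3t) + 2K_2e^(-3t)

Coefficient matrix A = [[-15, -18], [12, 15]].
Characteristic polynomial det(A - λI) = λ^2 - 9 = 0.
Eigenvalues λ = 3, -3.
For λ=3: (A-λI) row 1 is [-18, -18], so an eigenvector is (1, -1).
For λ=-3: (A-λI) row 1 is [-12, -18], so an eigenvector is (-3, 2).
General solution: K_1e^(3t)(1,-1) + K_2e^(-3t)(-3,2).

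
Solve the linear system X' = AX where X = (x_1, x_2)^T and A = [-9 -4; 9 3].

x_1(t) = -2K_1e^(-3t) - 2K_2te^(-3t) - K_2e^(-3t), x_2(t) = 3K_1e^(-3t) + 3K_2te^(-3t) + 2K_2e^(-3t)

Coefficient matrix A = [[-9, -4], [9, 3]].
Characteristic polynomial det(A - λI) = λ^2 + 6λ + 9 = 0.
Single eigenvalue λ = -3 with algebraic multiplicity 2.
Eigenvector v = (-2,3); generalized eigenvector w with (A-λI)w=v is (-1,2).
General solution: e^(-3t)[K_1·v + K_2·(t·v + w)].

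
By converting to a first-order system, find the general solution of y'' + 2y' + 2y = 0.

Let x_1 = y, x_2 = y'. Then x_1' = x_2 and x_2' = -2x_1 - 2x_2.
A = [[0,1],[-2,-2]]; det(A-λI) = λ^2 + 2λ + 2.
Eigenvalues λ = -1 ± i.

y(t) = c_1e^(-t)cos(t) + c_2e^(-t)sin(t)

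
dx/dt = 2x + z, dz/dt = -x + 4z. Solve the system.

x(t) = K_1e^(3t) + K_2te^(3t) - 3K_2e^(3t), z(t) = K_1e^(3t) + K_2te^(3t) - 2K_2e^(3t)

Coefficient matrix A = [[2, 1], [-1, 4]].
Characteristic polynomial det(A - λI) = λ^2 - 6λ + 9 = 0.
Single eigenvalue λ = 3 with algebraic multiplicity 2.
Eigenvector v = (1,1); generalized eigenvector w with (A-λI)w=v is (-3,-2).
General solution: e^(3t)[K_1·v + K_2·(t·v + w)].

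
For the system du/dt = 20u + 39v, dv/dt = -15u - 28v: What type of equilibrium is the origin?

stable spiral

A = [[20,39],[-15,-28]]; det(A-λI) = λ^2 + 8λ + 25.
λ = -4 ± 3i: negative real part.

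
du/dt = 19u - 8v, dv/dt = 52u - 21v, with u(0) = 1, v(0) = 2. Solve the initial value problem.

Coefficient matrix A = [[19, -8], [52, -21]].
Characteristic polynomial det(A - λI) = λ^2 + 2λ + 17 = 0.
Eigenvalues λ = -1 ± 4i (complex conjugate pair).
For λ=-1+4i: an eigenvector is (-1,-2) - i(-1,-3) = (-1 + i, -2 + 3i).
A real fundamental pair from Re and Im of e^((-1+4i)t)v: X_1 = e^(-t)(cos(4t)·(-1,-2) + sin(4t)·(-1,-3)), X_2 = e^(-t)(sin(4t)·(-1,-2) - cos(4t)·(-1,-3)).
General solution: K_1X_1 + K_2X_2.
Applying u(0)=1, v(0)=2 gives K_1=-1, K_2=0.

u(t) = e^(-t)sin(4t) + e^(-t)cos(4t), v(t) = 3e^(-t)sin(4t) + 2e^(-t)cos(4t)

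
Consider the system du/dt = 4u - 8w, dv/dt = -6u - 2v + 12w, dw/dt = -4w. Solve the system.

u(t) = C_1e^(4t) - C_2e^(-4t), v(t) = -C_1e^(4t) + 3C_2e^(-4t) + C_3e^(-2t), w(t) = -C_2e^(-4t)

Coefficient matrix A = [[4, 0, -8], [-6, -2, 12], [0, 0, -4]].
det(A - λI) = 0 gives eigenvalues λ = 4, -4, -2.
For λ=4: eigenvector (1,-1,0).
For λ=-4: eigenvector (-1,3,-1).
For λ=-2: eigenvector (0,1,0).
General solution: C_1e^(4t)(1,-1,0) + C_2e^(-4t)(-1,3,-1) + C_3e^(-2t)(0,1,0).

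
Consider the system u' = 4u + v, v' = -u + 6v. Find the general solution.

Coefficient matrix A = [[4, 1], [-1, 6]].
Characteristic polynomial det(A - λI) = λ^2 - 10λ + 25 = 0.
Single eigenvalue λ = 5 with algebraic multiplicity 2.
Eigenvector v = (1,1); generalized eigenvector w with (A-λI)w=v is (-1,0).
General solution: e^(5t)[C_1·v + C_2·(t·v + w)].

u(t) = C_1e^(5t) + C_2te^(5t) - C_2e^(5t), v(t) = C_1e^(5t) + C_2te^(5t)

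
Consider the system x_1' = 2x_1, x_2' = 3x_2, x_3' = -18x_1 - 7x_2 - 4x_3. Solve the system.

Coefficient matrix A = [[2, 0, 0], [0, 3, 0], [-18, -7, -4]].
det(A - λI) = 0 gives eigenvalues λ = 2, 3, -4.
For λ=2: eigenvector (1,0,-3).
For λ=3: eigenvector (0,1,-1).
For λ=-4: eigenvector (0,0,1).
General solution: K_1e^(2t)(1,0,-3) + K_2e^(3t)(0,1,-1) + K_3e^(-4t)(0,0,1).

x_1(t) = K_1e^(2t), x_2(t) = K_2e^(3t), x_3(t) = -3K_1e^(2t) - K_2e^(3t) + K_3e^(-4t)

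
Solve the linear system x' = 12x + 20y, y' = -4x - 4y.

Coefficient matrix A = [[12, 20], [-4, -4]].
Characteristic polynomial det(A - λI) = λ^2 - 8λ + 32 = 0.
Eigenvalues λ = 4 ± 4i (complex conjugate pair).
For λ=4+4i: an eigenvector is (-2,1) - i(1,0) = (-2 - i, 1).
A real fundamental pair from Re and Im of e^((4+4i)t)v: X_1 = e^(4t)(cos(4t)·(-2,1) + sin(4t)·(1,0)), X_2 = e^(4t)(sin(4t)·(-2,1) - cos(4t)·(1,0)).
General solution: C_1X_1 + C_2X_2.

x(t) = C_1e^(4t)sin(4t) - 2C_1e^(4t)cos(4t) - 2C_2e^(4t)sin(4t) - C_2e^(4t)cos(4t), y(t) = C_1e^(4t)cos(4t) + C_2e^(4t)sin(4t)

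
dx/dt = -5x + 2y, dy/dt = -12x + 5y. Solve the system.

Coefficient matrix A = [[-5, 2], [-12, 5]].
Characteristic polynomial det(A - λI) = λ^2 - 1 = 0.
Eigenvalues λ = -1, 1.
For λ=-1: (A-λI) row 1 is [-4, 2], so an eigenvector is (1, 2).
For λ=1: (A-λI) row 1 is [-6, 2], so an eigenvector is (-1, -3).
General solution: K_1e^(-t)(1,2) + K_2e^(t)(-1,-3).

x(t) = K_1e^(-t) - K_2e^(t), y(t) = 2K_1e^(-t) - 3K_2e^(t)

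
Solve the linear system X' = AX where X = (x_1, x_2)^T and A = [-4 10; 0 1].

x_1(t) = 2C_1e^(t) + C_2e^(-4t), x_2(t) = C_1e^(t)

Coefficient matrix A = [[-4, 10], [0, 1]].
Characteristic polynomial det(A - λI) = λ^2 + 3λ - 4 = 0.
Eigenvalues λ = 1, -4.
For λ=1: (A-λI) row 1 is [-5, 10], so an eigenvector is (2, 1).
For λ=-4: (A-λI) row 1 is [0, 10], so an eigenvector is (1, 0).
General solution: C_1e^(t)(2,1) + C_2e^(-4t)(1,0).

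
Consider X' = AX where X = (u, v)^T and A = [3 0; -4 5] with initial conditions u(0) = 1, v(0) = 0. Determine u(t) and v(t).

Coefficient matrix A = [[3, 0], [-4, 5]].
Characteristic polynomial det(A - λI) = λ^2 - 8λ + 15 = 0.
Eigenvalues λ = 5, 3.
For λ=5: (A-λI) row 1 is [-2, 0], so an eigenvector is (0, 1).
For λ=3: (A-λI) row 2 is [-4, 2], so an eigenvector is (-1, -2).
General solution: K_1e^(5t)(0,1) + K_2e^(3t)(-1,-2).
Applying u(0)=1, v(0)=0 gives K_1=-2, K_2=-1.

u(t) = e^(3t), v(t) = -2e^(5t) + 2e^(3t)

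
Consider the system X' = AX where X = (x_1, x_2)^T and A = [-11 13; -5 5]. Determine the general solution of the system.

Coefficient matrix A = [[-11, 13], [-5, 5]].
Characteristic polynomial det(A - λI) = λ^2 + 6λ + 10 = 0.
Eigenvalues λ = -3 ± i (complex conjugate pair).
For λ=-3+i: an eigenvector is (-2,-1) - i(3,2) = (-2 - 3i, -1 - 2i).
A real fundamental pair from Re and Im of e^((-3+i)t)v: X_1 = e^(-3t)(cos(t)·(-2,-1) + sin(t)·(3,2)), X_2 = e^(-3t)(sin(t)·(-2,-1) - cos(t)·(3,2)).
General solution: c_1X_1 + c_2X_2.

x_1(t) = 3c_1e^(-3t)sin(t) - 2c_1e^(-3t)cos(t) - 2c_2e^(-3t)sin(t) - 3c_2e^(-3t)cos(t), x_2(t) = 2c_1e^(-3t)sin(t) - c_1e^(-3t)cos(t) - c_2e^(-3t)sin(t) - 2c_2e^(-3t)cos(t)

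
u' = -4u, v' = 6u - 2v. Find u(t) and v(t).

Coefficient matrix A = [[-4, 0], [6, -2]].
Characteristic polynomial det(A - λI) = λ^2 + 6λ + 8 = 0.
Eigenvalues λ = -4, -2.
For λ=-4: (A-λI) row 2 is [6, 2], so an eigenvector is (1, -3).
For λ=-2: (A-λI) row 1 is [-2, 0], so an eigenvector is (0, 1).
General solution: C_1e^(-4t)(1,-3) + C_2e^(-2t)(0,1).

u(t) = C_1e^(-4t), v(t) = -3C_1e^(-4t) + C_2e^(-2t)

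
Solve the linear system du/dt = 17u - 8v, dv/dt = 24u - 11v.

u(t) = -2K_1e^(5t) - K_2e^(t), v(t) = -3K_1e^(5t) - 2K_2e^(t)

Coefficient matrix A = [[17, -8], [24, -11]].
Characteristic polynomial det(A - λI) = λ^2 - 6λ + 5 = 0.
Eigenvalues λ = 5, 1.
For λ=5: (A-λI) row 1 is [12, -8], so an eigenvector is (-2, -3).
For λ=1: (A-λI) row 1 is [16, -8], so an eigenvector is (-1, -2).
General solution: K_1e^(5t)(-2,-3) + K_2e^(t)(-1,-2).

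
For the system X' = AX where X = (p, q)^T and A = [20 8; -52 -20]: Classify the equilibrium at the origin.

center

A = [[20,8],[-52,-20]]; det(A-λI) = λ^2 + 16.
λ = 0 ± 4i: zero real part.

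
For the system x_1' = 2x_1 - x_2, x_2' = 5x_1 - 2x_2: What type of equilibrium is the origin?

center

A = [[2,-1],[5,-2]]; det(A-λI) = λ^2 + 1.
λ = 0 ± i: zero real part.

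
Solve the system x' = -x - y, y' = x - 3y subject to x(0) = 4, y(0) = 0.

Coefficient matrix A = [[-1, -1], [1, -3]].
Characteristic polynomial det(A - λI) = λ^2 + 4λ + 4 = 0.
Single eigenvalue λ = -2 with algebraic multiplicity 2.
Eigenvector v = (1,1); generalized eigenvector w with (A-λI)w=v is (-1,-2).
General solution: e^(-2t)[c_1·v + c_2·(t·v + w)].
Applying x(0)=4, y(0)=0 gives c_1=8, c_2=4.

x(t) = 4te^(-2t) + 4e^(-2t), y(t) = 4te^(-2t)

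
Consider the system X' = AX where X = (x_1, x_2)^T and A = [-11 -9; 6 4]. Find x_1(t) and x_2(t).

Coefficient matrix A = [[-11, -9], [6, 4]].
Characteristic polynomial det(A - λI) = λ^2 + 7λ + 10 = 0.
Eigenvalues λ = -5, -2.
For λ=-5: (A-λI) row 1 is [-6, -9], so an eigenvector is (3, -2).
For λ=-2: (A-λI) row 1 is [-9, -9], so an eigenvector is (-1, 1).
General solution: C_1e^(-5t)(3,-2) + C_2e^(-2t)(-1,1).

x_1(t) = 3C_1e^(-5t) - C_2e^(-2t), x_2(t) = -2C_1e^(-5t) + C_2e^(-2t)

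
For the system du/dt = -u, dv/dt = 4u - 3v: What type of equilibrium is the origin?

A = [[-1,0],[4,-3]]; det(A-λI) = λ^2 + 4λ + 3.
λ = -3, -1: both negative.

stable node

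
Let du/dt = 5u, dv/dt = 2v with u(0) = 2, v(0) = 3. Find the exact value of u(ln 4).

2048

A = [[5,0],[0,2]]; eigenvalues λ = 2, 5.
Eigenvectors: (0,-1) for λ=2, (1,0) for λ=5.
From the initial condition, c_1 = -3, c_2 = 2.
u(ln 4) = (-3)(4^2)(0) + (2)(4^5)(1) = 2048.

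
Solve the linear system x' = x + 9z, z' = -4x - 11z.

Coefficient matrix A = [[1, 9], [-4, -11]].
Characteristic polynomial det(A - λI) = λ^2 + 10λ + 25 = 0.
Single eigenvalue λ = -5 with algebraic multiplicity 2.
Eigenvector v = (3,-2); generalized eigenvector w with (A-λI)w=v is (2,-1).
General solution: e^(-5t)[C_1·v + C_2·(t·v + w)].

x(t) = 3C_1e^(-5t) + 3C_2te^(-5t) + 2C_2e^(-5t), z(t) = -2C_1e^(-5t) - 2C_2te^(-5t) - C_2e^(-5t)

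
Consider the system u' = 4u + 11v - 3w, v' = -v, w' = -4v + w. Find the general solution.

Coefficient matrix A = [[4, 11, -3], [0, -1, 0], [0, -4, 1]].
det(A - λI) = 0 gives eigenvalues λ = 4, -1, 1.
For λ=4: eigenvector (1,0,0).
For λ=-1: eigenvector (-1,1,2).
For λ=1: eigenvector (1,0,1).
General solution: K_1e^(4t)(1,0,0) + K_2e^(-t)(-1,1,2) + K_3e^(t)(1,0,1).

u(t) = K_1e^(4t) - K_2e^(-t) + K_3e^(t), v(t) = K_2e^(-t), w(t) = 2K_2e^(-t) + K_3e^(t)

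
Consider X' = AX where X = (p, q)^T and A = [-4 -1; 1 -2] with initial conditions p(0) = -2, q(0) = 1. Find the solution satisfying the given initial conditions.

Coefficient matrix A = [[-4, -1], [1, -2]].
Characteristic polynomial det(A - λI) = λ^2 + 6λ + 9 = 0.
Single eigenvalue λ = -3 with algebraic multiplicity 2.
Eigenvector v = (-1,1); generalized eigenvector w with (A-λI)w=v is (3,-2).
General solution: e^(-3t)[C_1·v + C_2·(t·v + w)].
Applying p(0)=-2, q(0)=1 gives C_1=-1, C_2=-1.

p(t) = te^(-3t) - 2e^(-3t), q(t) = -te^(-3t) + e^(-3t)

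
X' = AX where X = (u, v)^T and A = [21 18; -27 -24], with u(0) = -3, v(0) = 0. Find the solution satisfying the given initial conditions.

u(t) = -9e^(3t) + 6e^(-6t), v(t) = 9e^(3t) - 9e^(-6t)

Coefficient matrix A = [[21, 18], [-27, -24]].
Characteristic polynomial det(A - λI) = λ^2 + 3λ - 18 = 0.
Eigenvalues λ = 3, -6.
For λ=3: (A-λI) row 1 is [18, 18], so an eigenvector is (-1, 1).
For λ=-6: (A-λI) row 1 is [27, 18], so an eigenvector is (2, -3).
General solution: K_1e^(3t)(-1,1) + K_2e^(-6t)(2,-3).
Applying u(0)=-3, v(0)=0 gives K_1=9, K_2=3.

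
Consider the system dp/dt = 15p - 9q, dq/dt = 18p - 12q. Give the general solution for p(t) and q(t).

Coefficient matrix A = [[15, -9], [18, -12]].
Characteristic polynomial det(A - λI) = λ^2 - 3λ - 18 = 0.
Eigenvalues λ = -3, 6.
For λ=-3: (A-λI) row 1 is [18, -9], so an eigenvector is (-1, -2).
For λ=6: (A-λI) row 1 is [9, -9], so an eigenvector is (-1, -1).
General solution: c_1e^(-3t)(-1,-2) + c_2e^(6t)(-1,-1).

p(t) = -c_1e^(-3t) - c_2e^(6t), q(t) = -2c_1e^(-3t) - c_2e^(6t)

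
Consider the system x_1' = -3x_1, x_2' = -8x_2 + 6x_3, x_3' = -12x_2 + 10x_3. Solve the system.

Coefficient matrix A = [[-3, 0, 0], [0, -8, 6], [0, -12, 10]].
det(A - λI) = 0 gives eigenvalues λ = -3, 4, -2.
For λ=-3: eigenvector (1,0,0).
For λ=4: eigenvector (0,-1,-2).
For λ=-2: eigenvector (0,1,1).
General solution: K_1e^(-3t)(1,0,0) + K_2e^(4t)(0,-1,-2) + K_3e^(-2t)(0,1,1).

x_1(t) = K_1e^(-3t), x_2(t) = -K_2e^(4t) + K_3e^(-2t), x_3(t) = -2K_2e^(4t) + K_3e^(-2t)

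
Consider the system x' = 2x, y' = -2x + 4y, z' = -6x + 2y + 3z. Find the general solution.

Coefficient matrix A = [[2, 0, 0], [-2, 4, 0], [-6, 2, 3]].
det(A - λI) = 0 gives eigenvalues λ = 4, 2, 3.
For λ=4: eigenvector (0,1,2).
For λ=2: eigenvector (1,1,4).
For λ=3: eigenvector (0,0,1).
General solution: K_1e^(4t)(0,1,2) + K_2e^(2t)(1,1,4) + K_3e^(3t)(0,0,1).

x(t) = K_2e^(2t), y(t) = K_1e^(4t) + K_2e^(2t), z(t) = 2K_1e^(4t) + 4K_2e^(2t) + K_3e^(3t)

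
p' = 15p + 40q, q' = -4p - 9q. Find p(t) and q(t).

Coefficient matrix A = [[15, 40], [-4, -9]].
Characteristic polynomial det(A - λI) = λ^2 - 6λ + 25 = 0.
Eigenvalues λ = 3 ± 4i (complex conjugate pair).
For λ=3+4i: an eigenvector is (-1,0) - i(-3,1) = (-1 + 3i, 0 - i).
A real fundamental pair from Re and Im of e^((3+4i)t)v: X_1 = e^(3t)(cos(4t)·(-1,0) + sin(4t)·(-3,1)), X_2 = e^(3t)(sin(4t)·(-1,0) - cos(4t)·(-3,1)).
General solution: C_1X_1 + C_2X_2.

p(t) = -3C_1e^(3t)sin(4t) - C_1e^(3t)cos(4t) - C_2e^(3t)sin(4t) + 3C_2e^(3t)cos(4t), q(t) = C_1e^(3t)sin(4t) - C_2e^(3t)cos(4t)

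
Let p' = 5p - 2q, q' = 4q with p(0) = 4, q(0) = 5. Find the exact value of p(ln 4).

A = [[5,-2],[0,4]]; eigenvalues λ = 4, 5.
Eigenvectors: (2,1) for λ=4, (1,0) for λ=5.
From the initial condition, c_1 = 5, c_2 = -6.
p(ln 4) = (5)(4^4)(2) + (-6)(4^5)(1) = -3584.

-3584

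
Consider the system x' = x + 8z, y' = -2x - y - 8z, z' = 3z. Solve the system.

Coefficient matrix A = [[1, 0, 8], [-2, -1, -8], [0, 0, 3]].
det(A - λI) = 0 gives eigenvalues λ = 1, -1, 3.
For λ=1: eigenvector (1,-1,0).
For λ=-1: eigenvector (0,1,0).
For λ=3: eigenvector (4,-4,1).
General solution: K_1e^(t)(1,-1,0) + K_2e^(-t)(0,1,0) + K_3e^(3t)(4,-4,1).

x(t) = K_1e^(t) + 4K_3e^(3t), y(t) = -K_1e^(t) + K_2e^(-t) - 4K_3e^(3t), z(t) = K_3e^(3t)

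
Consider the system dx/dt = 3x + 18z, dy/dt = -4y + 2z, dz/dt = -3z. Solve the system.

Coefficient matrix A = [[3, 0, 18], [0, -4, 2], [0, 0, -3]].
det(A - λI) = 0 gives eigenvalues λ = -4, 3, -3.
For λ=-4: eigenvector (0,1,0).
For λ=3: eigenvector (1,0,0).
For λ=-3: eigenvector (-3,2,1).
General solution: K_1e^(-4t)(0,1,0) + K_2e^(3t)(1,0,0) + K_3e^(-3t)(-3,2,1).

x(t) = K_2e^(3t) - 3K_3e^(-3t), y(t) = K_1e^(-4t) + 2K_3e^(-3t), z(t) = K_3e^(-3t)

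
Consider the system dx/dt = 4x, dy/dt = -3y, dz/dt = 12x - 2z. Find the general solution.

Coefficient matrix A = [[4, 0, 0], [0, -3, 0], [12, 0, -2]].
det(A - λI) = 0 gives eigenvalues λ = 4, -3, -2.
For λ=4: eigenvector (1,0,2).
For λ=-3: eigenvector (0,1,0).
For λ=-2: eigenvector (0,0,1).
General solution: c_1e^(4t)(1,0,2) + c_2e^(-3t)(0,1,0) + c_3e^(-2t)(0,0,1).

x(t) = c_1e^(4t), y(t) = c_2e^(-3t), z(t) = 2c_1e^(4t) + c_3e^(-2t)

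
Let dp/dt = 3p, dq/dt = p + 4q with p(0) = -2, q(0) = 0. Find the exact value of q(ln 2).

A = [[3,0],[1,4]]; eigenvalues λ = 3, 4.
Eigenvectors: (-1,1) for λ=3, (0,1) for λ=4.
From the initial condition, c_1 = 2, c_2 = -2.
q(ln 2) = (2)(2^3)(1) + (-2)(2^4)(1) = -16.

-16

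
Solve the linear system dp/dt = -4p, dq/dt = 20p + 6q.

p(t) = -C_1e^(-4t), q(t) = 2C_1e^(-4t) + C_2e^(6t)

Coefficient matrix A = [[-4, 0], [20, 6]].
Characteristic polynomial det(A - λI) = λ^2 - 2λ - 24 = 0.
Eigenvalues λ = -4, 6.
For λ=-4: (A-λI) row 2 is [20, 10], so an eigenvector is (-1, 2).
For λ=6: (A-λI) row 1 is [-10, 0], so an eigenvector is (0, 1).
General solution: C_1e^(-4t)(-1,2) + C_2e^(6t)(0,1).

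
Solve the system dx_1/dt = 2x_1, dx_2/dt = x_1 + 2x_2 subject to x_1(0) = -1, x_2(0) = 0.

Coefficient matrix A = [[2, 0], [1, 2]].
Characteristic polynomial det(A - λI) = λ^2 - 4λ + 4 = 0.
Single eigenvalue λ = 2 with algebraic multiplicity 2.
Eigenvector v = (0,1); generalized eigenvector w with (A-λI)w=v is (1,2).
General solution: e^(2t)[K_1·v + K_2·(t·v + w)].
Applying x_1(0)=-1, x_2(0)=0 gives K_1=2, K_2=-1.

x_1(t) = -e^(2t), x_2(t) = -te^(2t)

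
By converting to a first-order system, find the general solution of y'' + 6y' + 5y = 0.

y(t) = C_1e^(-t) + C_2e^(-5t)

Let x_1 = y, x_2 = y'. Then x_1' = x_2 and x_2' = -5x_1 - 6x_2.
A = [[0,1],[-5,-6]]; det(A-λI) = λ^2 + 6λ + 5.
Eigenvalues λ = -1, -5 with eigenvectors (1,-1), (1,-5).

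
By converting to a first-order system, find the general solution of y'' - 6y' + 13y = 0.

Let x_1 = y, x_2 = y'. Then x_1' = x_2 and x_2' = -13x_1 + 6x_2.
A = [[0,1],[-13,6]]; det(A-λI) = λ^2 - 6λ + 13.
Eigenvalues λ = 3 ± 2i.

y(t) = K_1e^(3t)cos(2t) + K_2e^(3t)sin(2t)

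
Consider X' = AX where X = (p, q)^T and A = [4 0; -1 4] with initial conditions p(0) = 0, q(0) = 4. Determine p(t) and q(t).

p(t) = 0, q(t) = 4e^(4t)

Coefficient matrix A = [[4, 0], [-1, 4]].
Characteristic polynomial det(A - λI) = λ^2 - 8λ + 16 = 0.
Single eigenvalue λ = 4 with algebraic multiplicity 2.
Eigenvector v = (0,-1); generalized eigenvector w with (A-λI)w=v is (1,2).
General solution: e^(4t)[c_1·v + c_2·(t·v + w)].
Applying p(0)=0, q(0)=4 gives c_1=-4, c_2=0.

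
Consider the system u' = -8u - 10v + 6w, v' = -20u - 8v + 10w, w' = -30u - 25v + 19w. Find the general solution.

u(t) = C_1e^(4t) + 2C_2e^(-3t) + 2C_3e^(2t), v(t) = 2C_2e^(-3t) + C_3e^(2t), w(t) = 2C_1e^(4t) + 5C_2e^(-3t) + 5C_3e^(2t)

Coefficient matrix A = [[-8, -10, 6], [-20, -8, 10], [-30, -25, 19]].
det(A - λI) = 0 gives eigenvalues λ = 4, -3, 2.
For λ=4: eigenvector (1,0,2).
For λ=-3: eigenvector (2,2,5).
For λ=2: eigenvector (2,1,5).
General solution: C_1e^(4t)(1,0,2) + C_2e^(-3t)(2,2,5) + C_3e^(2t)(2,1,5).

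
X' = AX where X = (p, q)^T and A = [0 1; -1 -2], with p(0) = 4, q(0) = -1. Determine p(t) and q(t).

Coefficient matrix A = [[0, 1], [-1, -2]].
Characteristic polynomial det(A - λI) = λ^2 + 2λ + 1 = 0.
Single eigenvalue λ = -1 with algebraic multiplicity 2.
Eigenvector v = (1,-1); generalized eigenvector w with (A-λI)w=v is (0,1).
General solution: e^(-t)[K_1·v + K_2·(t·v + w)].
Applying p(0)=4, q(0)=-1 gives K_1=4, K_2=3.

p(t) = 3te^(-t) + 4e^(-t), q(t) = -3te^(-t) - e^(-t)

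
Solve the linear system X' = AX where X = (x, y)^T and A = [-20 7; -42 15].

x(t) = -c_1e^(-6t) - c_2e^(t), y(t) = -2c_1e^(-6t) - 3c_2e^(t)

Coefficient matrix A = [[-20, 7], [-42, 15]].
Characteristic polynomial det(A - λI) = λ^2 + 5λ - 6 = 0.
Eigenvalues λ = -6, 1.
For λ=-6: (A-λI) row 1 is [-14, 7], so an eigenvector is (-1, -2).
For λ=1: (A-λI) row 1 is [-21, 7], so an eigenvector is (-1, -3).
General solution: c_1e^(-6t)(-1,-2) + c_2e^(t)(-1,-3).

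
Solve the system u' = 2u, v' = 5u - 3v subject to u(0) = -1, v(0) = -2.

u(t) = -e^(2t), v(t) = -e^(2t) - e^(-3t)

Coefficient matrix A = [[2, 0], [5, -3]].
Characteristic polynomial det(A - λI) = λ^2 + λ - 6 = 0.
Eigenvalues λ = 2, -3.
For λ=2: (A-λI) row 2 is [5, -5], so an eigenvector is (-1, -1).
For λ=-3: (A-λI) row 1 is [5, 0], so an eigenvector is (0, 1).
General solution: C_1e^(2t)(-1,-1) + C_2e^(-3t)(0,1).
Applying u(0)=-1, v(0)=-2 gives C_1=1, C_2=-1.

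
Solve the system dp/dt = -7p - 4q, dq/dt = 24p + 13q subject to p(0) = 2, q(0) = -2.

Coefficient matrix A = [[-7, -4], [24, 13]].
Characteristic polynomial det(A - λI) = λ^2 - 6λ + 5 = 0.
Eigenvalues λ = 5, 1.
For λ=5: (A-λI) row 1 is [-12, -4], so an eigenvector is (1, -3).
For λ=1: (A-λI) row 1 is [-8, -4], so an eigenvector is (1, -2).
General solution: c_1e^(5t)(1,-3) + c_2e^(t)(1,-2).
Applying p(0)=2, q(0)=-2 gives c_1=-2, c_2=4.

p(t) = -2e^(5t) + 4e^(t), q(t) = 6e^(5t) - 8e^(t)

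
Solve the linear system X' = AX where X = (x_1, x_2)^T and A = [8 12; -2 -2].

Coefficient matrix A = [[8, 12], [-2, -2]].
Characteristic polynomial det(A - λI) = λ^2 - 6λ + 8 = 0.
Eigenvalues λ = 4, 2.
For λ=4: (A-λI) row 1 is [4, 12], so an eigenvector is (-3, 1).
For λ=2: (A-λI) row 1 is [6, 12], so an eigenvector is (2, -1).
General solution: c_1e^(4t)(-3,1) + c_2e^(2t)(2,-1).

x_1(t) = -3c_1e^(4t) + 2c_2e^(2t), x_2(t) = c_1e^(4t) - c_2e^(2t)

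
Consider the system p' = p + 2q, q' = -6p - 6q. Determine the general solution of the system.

Coefficient matrix A = [[1, 2], [-6, -6]].
Characteristic polynomial det(A - λI) = λ^2 + 5λ + 6 = 0.
Eigenvalues λ = -2, -3.
For λ=-2: (A-λI) row 1 is [3, 2], so an eigenvector is (2, -3).
For λ=-3: (A-λI) row 1 is [4, 2], so an eigenvector is (1, -2).
General solution: C_1e^(-2t)(2,-3) + C_2e^(-3t)(1,-2).

p(t) = 2C_1e^(-2t) + C_2e^(-3t), q(t) = -3C_1e^(-2t) - 2C_2e^(-3t)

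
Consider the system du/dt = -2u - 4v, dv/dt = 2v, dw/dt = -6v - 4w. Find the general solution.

Coefficient matrix A = [[-2, -4, 0], [0, 2, 0], [0, -6, -4]].
det(A - λI) = 0 gives eigenvalues λ = -2, 2, -4.
For λ=-2: eigenvector (1,0,0).
For λ=2: eigenvector (-1,1,-1).
For λ=-4: eigenvector (0,0,1).
General solution: K_1e^(-2t)(1,0,0) + K_2e^(2t)(-1,1,-1) + K_3e^(-4t)(0,0,1).

u(t) = K_1e^(-2t) - K_2e^(2t), v(t) = K_2e^(2t), w(t) = -K_2e^(2t) + K_3e^(-4t)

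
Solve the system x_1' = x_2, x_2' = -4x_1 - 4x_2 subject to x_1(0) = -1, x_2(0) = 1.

Coefficient matrix A = [[0, 1], [-4, -4]].
Characteristic polynomial det(A - λI) = λ^2 + 4λ + 4 = 0.
Single eigenvalue λ = -2 with algebraic multiplicity 2.
Eigenvector v = (1,-2); generalized eigenvector w with (A-λI)w=v is (-1,3).
General solution: e^(-2t)[C_1·v + C_2·(t·v + w)].
Applying x_1(0)=-1, x_2(0)=1 gives C_1=-2, C_2=-1.

x_1(t) = -te^(-2t) - e^(-2t), x_2(t) = 2te^(-2t) + e^(-2t)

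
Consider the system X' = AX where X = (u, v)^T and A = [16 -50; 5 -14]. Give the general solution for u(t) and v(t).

u(t) = -3c_1e^(t)sin(5t) - c_1e^(t)cos(5t) - c_2e^(t)sin(5t) + 3c_2e^(t)cos(5t), v(t) = -c_1e^(t)sin(5t) + c_2e^(t)cos(5t)

Coefficient matrix A = [[16, -50], [5, -14]].
Characteristic polynomial det(A - λI) = λ^2 - 2λ + 26 = 0.
Eigenvalues λ = 1 ± 5i (complex conjugate pair).
For λ=1+5i: an eigenvector is (-1,0) - i(-3,-1) = (-1 + 3i, 0 + i).
A real fundamental pair from Re and Im of e^((1+5i)t)v: X_1 = e^(t)(cos(5t)·(-1,0) + sin(5t)·(-3,-1)), X_2 = e^(t)(sin(5t)·(-1,0) - cos(5t)·(-3,-1)).
General solution: c_1X_1 + c_2X_2.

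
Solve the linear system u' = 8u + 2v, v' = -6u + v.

Coefficient matrix A = [[8, 2], [-6, 1]].
Characteristic polynomial det(A - λI) = λ^2 - 9λ + 20 = 0.
Eigenvalues λ = 5, 4.
For λ=5: (A-λI) row 1 is [3, 2], so an eigenvector is (-2, 3).
For λ=4: (A-λI) row 1 is [4, 2], so an eigenvector is (1, -2).
General solution: K_1e^(5t)(-2,3) + K_2e^(4t)(1,-2).

u(t) = -2K_1e^(5t) + K_2e^(4t), v(t) = 3K_1e^(5t) - 2K_2e^(4t)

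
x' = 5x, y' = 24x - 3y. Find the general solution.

x(t) = -c_1e^(5t), y(t) = -3c_1e^(5t) + c_2e^(-3t)

Coefficient matrix A = [[5, 0], [24, -3]].
Characteristic polynomial det(A - λI) = λ^2 - 2λ - 15 = 0.
Eigenvalues λ = 5, -3.
For λ=5: (A-λI) row 2 is [24, -8], so an eigenvector is (-1, -3).
For λ=-3: (A-λI) row 1 is [8, 0], so an eigenvector is (0, 1).
General solution: c_1e^(5t)(-1,-3) + c_2e^(-3t)(0,1).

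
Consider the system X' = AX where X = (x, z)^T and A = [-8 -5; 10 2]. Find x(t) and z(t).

Coefficient matrix A = [[-8, -5], [10, 2]].
Characteristic polynomial det(A - λI) = λ^2 + 6λ + 34 = 0.
Eigenvalues λ = -3 ± 5i (complex conjugate pair).
For λ=-3+5i: an eigenvector is (0,1) - i(-1,1) = (0 + i, 1 - i).
A real fundamental pair from Re and Im of e^((-3+5i)t)v: X_1 = e^(-3t)(cos(5t)·(0,1) + sin(5t)·(-1,1)), X_2 = e^(-3t)(sin(5t)·(0,1) - cos(5t)·(-1,1)).
General solution: C_1X_1 + C_2X_2.

x(t) = -C_1e^(-3t)sin(5t) + C_2e^(-3t)cos(5t), z(t) = C_1e^(-3t)sin(5t) + C_1e^(-3t)cos(5t) + C_2e^(-3t)sin(5t) - C_2e^(-3t)cos(5t)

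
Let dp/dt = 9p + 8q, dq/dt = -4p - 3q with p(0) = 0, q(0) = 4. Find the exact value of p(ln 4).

8160

A = [[9,8],[-4,-3]]; eigenvalues λ = 1, 5.
Eigenvectors: (-1,1) for λ=1, (2,-1) for λ=5.
From the initial condition, c_1 = 8, c_2 = 4.
p(ln 4) = (8)(4^1)(-1) + (4)(4^5)(2) = 8160.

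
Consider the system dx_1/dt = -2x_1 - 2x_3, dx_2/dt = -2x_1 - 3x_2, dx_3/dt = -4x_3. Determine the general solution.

Coefficient matrix A = [[-2, 0, -2], [-2, -3, 0], [0, 0, -4]].
det(A - λI) = 0 gives eigenvalues λ = -4, -3, -2.
For λ=-4: eigenvector (1,2,1).
For λ=-3: eigenvector (0,1,0).
For λ=-2: eigenvector (1,-2,0).
General solution: C_1e^(-4t)(1,2,1) + C_2e^(-3t)(0,1,0) + C_3e^(-2t)(1,-2,0).

x_1(t) = C_1e^(-4t) + C_3e^(-2t), x_2(t) = 2C_1e^(-4t) + C_2e^(-3t) - 2C_3e^(-2t), x_3(t) = C_1e^(-4t)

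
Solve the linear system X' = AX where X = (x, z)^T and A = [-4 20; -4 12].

x(t) = -2C_1e^(4t)sin(4t) + C_1e^(4t)cos(4t) + C_2e^(4t)sin(4t) + 2C_2e^(4t)cos(4t), z(t) = -C_1e^(4t)sin(4t) + C_2e^(4t)cos(4t)

Coefficient matrix A = [[-4, 20], [-4, 12]].
Characteristic polynomial det(A - λI) = λ^2 - 8λ + 32 = 0.
Eigenvalues λ = 4 ± 4i (complex conjugate pair).
For λ=4+4i: an eigenvector is (1,0) - i(-2,-1) = (1 + 2i, 0 + i).
A real fundamental pair from Re and Im of e^((4+4i)t)v: X_1 = e^(4t)(cos(4t)·(1,0) + sin(4t)·(-2,-1)), X_2 = e^(4t)(sin(4t)·(1,0) - cos(4t)·(-2,-1)).
General solution: C_1X_1 + C_2X_2.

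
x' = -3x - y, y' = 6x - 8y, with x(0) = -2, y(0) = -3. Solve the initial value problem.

Coefficient matrix A = [[-3, -1], [6, -8]].
Characteristic polynomial det(A - λI) = λ^2 + 11λ + 30 = 0.
Eigenvalues λ = -5, -6.
For λ=-5: (A-λI) row 1 is [2, -1], so an eigenvector is (1, 2).
For λ=-6: (A-λI) row 1 is [3, -1], so an eigenvector is (1, 3).
General solution: c_1e^(-5t)(1,2) + c_2e^(-6t)(1,3).
Applying x(0)=-2, y(0)=-3 gives c_1=-3, c_2=1.

x(t) = -3e^(-5t) + e^(-6t), y(t) = -6e^(-5t) + 3e^(-6t)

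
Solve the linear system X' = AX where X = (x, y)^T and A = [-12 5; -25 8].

Coefficient matrix A = [[-12, 5], [-25, 8]].
Characteristic polynomial det(A - λI) = λ^2 + 4λ + 29 = 0.
Eigenvalues λ = -2 ± 5i (complex conjugate pair).
For λ=-2+5i: an eigenvector is (0,1) - i(1,2) = (0 - i, 1 - 2i).
A real fundamental pair from Re and Im of e^((-2+5i)t)v: X_1 = e^(-2t)(cos(5t)·(0,1) + sin(5t)·(1,2)), X_2 = e^(-2t)(sin(5t)·(0,1) - cos(5t)·(1,2)).
General solution: c_1X_1 + c_2X_2.

x(t) = c_1e^(-2t)sin(5t) - c_2e^(-2t)cos(5t), y(t) = 2c_1e^(-2t)sin(5t) + c_1e^(-2t)cos(5t) + c_2e^(-2t)sin(5t) - 2c_2e^(-2t)cos(5t)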